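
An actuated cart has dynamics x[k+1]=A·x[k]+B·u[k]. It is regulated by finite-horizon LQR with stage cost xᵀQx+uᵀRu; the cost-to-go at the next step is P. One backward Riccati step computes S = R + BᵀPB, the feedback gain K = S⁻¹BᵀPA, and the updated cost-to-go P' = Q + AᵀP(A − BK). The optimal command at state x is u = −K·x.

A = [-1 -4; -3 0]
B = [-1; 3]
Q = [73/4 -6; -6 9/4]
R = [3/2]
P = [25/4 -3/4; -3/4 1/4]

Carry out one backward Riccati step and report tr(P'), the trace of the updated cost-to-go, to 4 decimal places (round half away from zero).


BᵀP = [-8.5000 1.5000]
S = R + BᵀPB = [3/2] + [13.0000] = [14.5000]
BᵀPA = [4.0000 34.0000]
K = S⁻¹·BᵀPA = [0.2759 2.3448]
A−BK = [-0.7241 -1.6552; -3.8276 -7.0345]
AᵀP(A−BK) = [2.8966 6.6207; 6.6207 20.2759]
P' = Q + AᵀP(A−BK) = [21.1466 0.6207; 0.6207 22.5259]
tr(P') = 43.6724

43.6724


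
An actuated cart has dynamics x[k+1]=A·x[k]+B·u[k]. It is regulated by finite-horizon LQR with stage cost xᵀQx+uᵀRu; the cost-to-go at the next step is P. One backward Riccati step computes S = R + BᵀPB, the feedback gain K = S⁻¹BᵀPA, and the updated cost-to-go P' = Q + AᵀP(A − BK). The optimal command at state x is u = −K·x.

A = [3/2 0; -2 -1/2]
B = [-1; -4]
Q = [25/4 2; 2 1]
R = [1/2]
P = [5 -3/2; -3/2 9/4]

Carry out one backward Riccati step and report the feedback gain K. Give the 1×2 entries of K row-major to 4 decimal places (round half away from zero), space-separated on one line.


0.5593 0.1271

BᵀP = [1.0000 -7.5000]
S = R + BᵀPB = [1/2] + [29.0000] = [29.5000]
BᵀPA = [16.5000 3.7500]
K = S⁻¹·BᵀPA = [0.5593 0.1271]
A−BK = [2.0593 0.1271; 0.2373 0.0085]
AᵀP(A−BK) = [20.0212 1.2775; 1.2775 0.0858]
P' = Q + AᵀP(A−BK) = [26.2712 3.2775; 3.2775 1.0858]
tr(P') = 27.3570


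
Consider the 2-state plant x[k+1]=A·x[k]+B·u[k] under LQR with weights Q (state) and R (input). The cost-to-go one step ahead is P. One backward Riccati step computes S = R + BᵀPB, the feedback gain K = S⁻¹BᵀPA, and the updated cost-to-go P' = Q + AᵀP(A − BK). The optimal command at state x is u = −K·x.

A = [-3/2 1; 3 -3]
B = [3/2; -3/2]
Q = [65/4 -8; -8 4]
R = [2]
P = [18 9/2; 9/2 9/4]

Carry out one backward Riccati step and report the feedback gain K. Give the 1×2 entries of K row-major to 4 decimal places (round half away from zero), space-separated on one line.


BᵀP = [20.2500 3.3750]
S = R + BᵀPB = [2] + [25.3125] = [27.3125]
BᵀPA = [-20.2500 10.1250]
K = S⁻¹·BᵀPA = [-0.7414 0.3707]
A−BK = [-0.3879 0.4439; 1.8879 -2.4439]
AᵀP(A−BK) = [5.2363 -5.9931; -5.9931 7.4966]
P' = Q + AᵀP(A−BK) = [21.4863 -13.9931; -13.9931 11.4966]
tr(P') = 32.9828

-0.7414 0.3707


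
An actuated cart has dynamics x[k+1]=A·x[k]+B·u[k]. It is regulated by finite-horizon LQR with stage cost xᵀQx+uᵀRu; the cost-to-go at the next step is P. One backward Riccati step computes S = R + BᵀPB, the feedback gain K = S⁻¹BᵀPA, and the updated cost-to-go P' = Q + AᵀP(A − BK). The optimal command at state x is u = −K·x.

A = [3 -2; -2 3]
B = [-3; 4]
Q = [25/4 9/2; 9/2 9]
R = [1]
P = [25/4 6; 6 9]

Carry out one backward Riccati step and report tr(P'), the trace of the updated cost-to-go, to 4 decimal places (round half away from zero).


BᵀP = [5.2500 18.0000]
S = R + BᵀPB = [1] + [56.2500] = [57.2500]
BᵀPA = [-20.2500 43.5000]
K = S⁻¹·BᵀPA = [-0.3537 0.7598]
A−BK = [1.9389 0.2795; -0.5852 -0.0393]
AᵀP(A−BK) = [13.0873 1.8865; 1.8865 0.9476]
P' = Q + AᵀP(A−BK) = [19.3373 6.3865; 6.3865 9.9476]
tr(P') = 29.2849

29.2849


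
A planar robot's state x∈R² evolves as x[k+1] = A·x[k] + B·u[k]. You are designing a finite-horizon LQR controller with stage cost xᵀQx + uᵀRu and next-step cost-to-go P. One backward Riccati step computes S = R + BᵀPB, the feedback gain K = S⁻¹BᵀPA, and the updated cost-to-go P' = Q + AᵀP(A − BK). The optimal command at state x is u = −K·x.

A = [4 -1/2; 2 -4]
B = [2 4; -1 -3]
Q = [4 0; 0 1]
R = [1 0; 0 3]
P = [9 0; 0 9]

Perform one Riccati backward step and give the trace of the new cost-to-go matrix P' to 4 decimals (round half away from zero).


137.8876

BᵀP = [18.0000 -9.0000; 36.0000 -27.0000]
S = R + BᵀPB = [1 0; 0 3] + [45.0000 99.0000; 99.0000 225.0000] = [46.0000 99.0000; 99.0000 228.0000]
BᵀPA = [54.0000 27.0000; 90.0000 90.0000]
K = S⁻¹·BᵀPA = [4.9520 -4.0087; -1.7555 2.1354]
A−BK = [1.1179 -1.0240; 1.6856 -1.6026]
AᵀP(A−BK) = [70.5852 -65.7118; -65.7118 62.3024]
P' = Q + AᵀP(A−BK) = [74.5852 -65.7118; -65.7118 63.3024]
tr(P') = 137.8876


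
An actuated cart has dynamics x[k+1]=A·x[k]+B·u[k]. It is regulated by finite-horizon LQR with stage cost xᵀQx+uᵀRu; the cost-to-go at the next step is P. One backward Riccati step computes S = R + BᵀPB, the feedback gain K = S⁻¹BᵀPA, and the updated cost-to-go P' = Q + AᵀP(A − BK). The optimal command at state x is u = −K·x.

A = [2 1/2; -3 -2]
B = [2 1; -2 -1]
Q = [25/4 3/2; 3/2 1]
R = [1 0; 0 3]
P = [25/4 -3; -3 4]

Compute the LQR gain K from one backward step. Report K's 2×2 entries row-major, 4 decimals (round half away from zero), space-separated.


1.1062 0.5216 0.1844 0.0869

BᵀP = [18.5000 -14.0000; 9.2500 -7.0000]
S = R + BᵀPB = [1 0; 0 3] + [65.0000 32.5000; 32.5000 16.2500] = [66.0000 32.5000; 32.5000 19.2500]
BᵀPA = [79.0000 37.2500; 39.5000 18.6250]
K = S⁻¹·BᵀPA = [1.1062 0.5216; 0.1844 0.0869]
A−BK = [-0.3967 -0.6301; -0.6033 -0.8699]
AᵀP(A−BK) = [2.3291 2.1109; 2.1109 2.5143]
P' = Q + AᵀP(A−BK) = [8.5791 3.6109; 3.6109 3.5143]
tr(P') = 12.0933


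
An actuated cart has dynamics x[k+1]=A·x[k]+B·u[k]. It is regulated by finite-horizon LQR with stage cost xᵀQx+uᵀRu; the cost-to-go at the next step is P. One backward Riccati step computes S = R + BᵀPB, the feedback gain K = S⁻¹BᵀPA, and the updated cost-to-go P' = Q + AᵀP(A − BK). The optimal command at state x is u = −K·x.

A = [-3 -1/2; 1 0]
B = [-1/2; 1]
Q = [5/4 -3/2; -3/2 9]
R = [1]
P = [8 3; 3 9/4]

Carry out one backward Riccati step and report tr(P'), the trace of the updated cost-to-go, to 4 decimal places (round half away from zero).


BᵀP = [-1.0000 0.7500]
S = R + BᵀPB = [1] + [1.2500] = [2.2500]
BᵀPA = [3.7500 0.5000]
K = S⁻¹·BᵀPA = [1.6667 0.2222]
A−BK = [-2.1667 -0.3889; -0.6667 -0.2222]
AᵀP(A−BK) = [50.0000 9.6667; 9.6667 1.8889]
P' = Q + AᵀP(A−BK) = [51.2500 8.1667; 8.1667 10.8889]
tr(P') = 62.1389

62.1389


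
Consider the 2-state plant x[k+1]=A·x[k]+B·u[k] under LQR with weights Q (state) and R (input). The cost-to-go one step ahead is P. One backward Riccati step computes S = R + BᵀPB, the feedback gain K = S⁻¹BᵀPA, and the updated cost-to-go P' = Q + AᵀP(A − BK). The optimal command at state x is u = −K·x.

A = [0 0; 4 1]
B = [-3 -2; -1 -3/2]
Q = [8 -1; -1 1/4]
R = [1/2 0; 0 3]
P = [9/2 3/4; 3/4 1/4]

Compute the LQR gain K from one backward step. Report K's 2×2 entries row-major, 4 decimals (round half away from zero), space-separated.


BᵀP = [-14.2500 -2.5000; -10.1250 -1.8750]
S = R + BᵀPB = [1/2 0; 0 3] + [45.2500 32.2500; 32.2500 23.0625] = [45.7500 32.2500; 32.2500 26.0625]
BᵀPA = [-10.0000 -2.5000; -7.5000 -1.8750]
K = S⁻¹·BᵀPA = [-0.1231 -0.0308; -0.1354 -0.0339]
A−BK = [-0.6402 -0.1600; 3.6737 0.9184]
AᵀP(A−BK) = [1.7532 0.4383; 0.4383 0.1096]
P' = Q + AᵀP(A−BK) = [9.7532 -0.5617; -0.5617 0.3596]
tr(P') = 10.1127

-0.1231 -0.0308 -0.1354 -0.0339


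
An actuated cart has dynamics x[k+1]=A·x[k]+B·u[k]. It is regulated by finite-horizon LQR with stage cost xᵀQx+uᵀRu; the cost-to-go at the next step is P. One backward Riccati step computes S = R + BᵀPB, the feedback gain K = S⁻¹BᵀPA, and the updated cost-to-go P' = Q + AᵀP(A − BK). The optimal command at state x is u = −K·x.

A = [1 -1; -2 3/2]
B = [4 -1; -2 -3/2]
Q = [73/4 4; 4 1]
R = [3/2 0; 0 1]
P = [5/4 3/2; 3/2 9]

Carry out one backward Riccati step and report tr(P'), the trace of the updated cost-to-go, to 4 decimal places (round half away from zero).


BᵀP = [2.0000 -12.0000; -3.5000 -15.0000]
S = R + BᵀPB = [3/2 0; 0 1] + [32.0000 16.0000; 16.0000 26.0000] = [33.5000 16.0000; 16.0000 27.0000]
BᵀPA = [26.0000 -20.0000; 26.5000 -19.0000]
K = S⁻¹·BᵀPA = [0.4287 -0.3639; 0.7274 -0.4880]
A−BK = [0.0127 -0.0324; -0.0515 0.0401]
AᵀP(A−BK) = [0.8269 -0.6049; -0.6049 0.4487]
P' = Q + AᵀP(A−BK) = [19.0769 3.3951; 3.3951 1.4487]
tr(P') = 20.5256

20.5256


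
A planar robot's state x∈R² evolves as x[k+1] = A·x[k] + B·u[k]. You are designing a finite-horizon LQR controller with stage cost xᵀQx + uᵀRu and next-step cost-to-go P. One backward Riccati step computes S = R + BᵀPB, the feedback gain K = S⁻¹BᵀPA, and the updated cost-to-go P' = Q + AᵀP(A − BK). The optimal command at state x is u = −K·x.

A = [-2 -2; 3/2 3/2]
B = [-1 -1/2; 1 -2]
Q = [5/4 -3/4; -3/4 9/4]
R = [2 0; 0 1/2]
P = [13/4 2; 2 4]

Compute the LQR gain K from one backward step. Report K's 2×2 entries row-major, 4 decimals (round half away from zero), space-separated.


BᵀP = [-1.2500 2.0000; -5.6250 -9.0000]
S = R + BᵀPB = [2 0; 0 1/2] + [3.2500 -3.3750; -3.3750 20.8125] = [5.2500 -3.3750; -3.3750 21.3125]
BᵀPA = [5.5000 5.5000; -2.2500 -2.2500]
K = S⁻¹·BᵀPA = [1.0908 1.0908; 0.0672 0.0672]
A−BK = [-0.8756 -0.8756; 0.5435 0.5435]
AᵀP(A−BK) = [4.1517 4.1517; 4.1517 4.1517]
P' = Q + AᵀP(A−BK) = [5.4017 3.4017; 3.4017 6.4017]
tr(P') = 11.8035

1.0908 1.0908 0.0672 0.0672


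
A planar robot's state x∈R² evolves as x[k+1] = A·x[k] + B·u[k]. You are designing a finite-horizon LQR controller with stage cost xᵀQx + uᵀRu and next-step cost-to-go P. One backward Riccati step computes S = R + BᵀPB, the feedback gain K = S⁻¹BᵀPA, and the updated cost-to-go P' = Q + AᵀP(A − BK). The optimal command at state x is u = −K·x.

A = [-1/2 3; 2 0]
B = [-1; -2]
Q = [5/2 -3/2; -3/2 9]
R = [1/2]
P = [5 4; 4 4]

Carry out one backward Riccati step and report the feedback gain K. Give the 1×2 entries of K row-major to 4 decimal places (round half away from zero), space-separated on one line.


-0.4667 -1.0400

BᵀP = [-13.0000 -12.0000]
S = R + BᵀPB = [1/2] + [37.0000] = [37.5000]
BᵀPA = [-17.5000 -39.0000]
K = S⁻¹·BᵀPA = [-0.4667 -1.0400]
A−BK = [-0.9667 1.9600; 1.0667 -2.0800]
AᵀP(A−BK) = [1.0833 -1.7000; -1.7000 4.4400]
P' = Q + AᵀP(A−BK) = [3.5833 -3.2000; -3.2000 13.4400]
tr(P') = 17.0233


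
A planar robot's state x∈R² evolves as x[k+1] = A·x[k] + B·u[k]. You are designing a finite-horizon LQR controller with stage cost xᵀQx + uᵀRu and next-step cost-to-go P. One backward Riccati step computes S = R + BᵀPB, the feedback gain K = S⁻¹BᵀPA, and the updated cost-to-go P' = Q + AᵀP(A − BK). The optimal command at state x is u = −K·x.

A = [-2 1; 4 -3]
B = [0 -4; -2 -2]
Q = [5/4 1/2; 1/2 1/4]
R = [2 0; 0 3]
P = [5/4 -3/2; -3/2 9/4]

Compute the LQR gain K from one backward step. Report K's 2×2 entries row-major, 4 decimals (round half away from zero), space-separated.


-2.0506 1.4241 0.4810 -0.2785

BᵀP = [3.0000 -4.5000; -2.0000 1.5000]
S = R + BᵀPB = [2 0; 0 3] + [9.0000 -3.0000; -3.0000 5.0000] = [11.0000 -3.0000; -3.0000 8.0000]
BᵀPA = [-24.0000 16.5000; 10.0000 -6.5000]
K = S⁻¹·BᵀPA = [-2.0506 1.4241; 0.4810 -0.2785]
A−BK = [-0.0759 -0.1139; 0.8608 -0.7089]
AᵀP(A−BK) = [10.9747 -7.5380; -7.5380 5.1930]
P' = Q + AᵀP(A−BK) = [12.2247 -7.0380; -7.0380 5.4430]
tr(P') = 17.6677


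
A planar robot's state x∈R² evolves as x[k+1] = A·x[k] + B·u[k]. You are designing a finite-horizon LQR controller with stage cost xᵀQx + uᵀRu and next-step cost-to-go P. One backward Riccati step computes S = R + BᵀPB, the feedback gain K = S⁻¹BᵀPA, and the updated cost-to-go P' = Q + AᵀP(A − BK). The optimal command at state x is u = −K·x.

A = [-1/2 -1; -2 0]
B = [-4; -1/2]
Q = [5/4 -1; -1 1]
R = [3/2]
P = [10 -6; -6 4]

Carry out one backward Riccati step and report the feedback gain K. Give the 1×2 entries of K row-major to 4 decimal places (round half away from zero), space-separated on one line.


BᵀP = [-37.0000 22.0000]
S = R + BᵀPB = [3/2] + [137.0000] = [138.5000]
BᵀPA = [-25.5000 37.0000]
K = S⁻¹·BᵀPA = [-0.1841 0.2671]
A−BK = [-1.2365 0.0686; -2.0921 0.1336]
AᵀP(A−BK) = [1.8051 -0.1877; -0.1877 0.1155]
P' = Q + AᵀP(A−BK) = [3.0551 -1.1877; -1.1877 1.1155]
tr(P') = 4.1706

-0.1841 0.2671


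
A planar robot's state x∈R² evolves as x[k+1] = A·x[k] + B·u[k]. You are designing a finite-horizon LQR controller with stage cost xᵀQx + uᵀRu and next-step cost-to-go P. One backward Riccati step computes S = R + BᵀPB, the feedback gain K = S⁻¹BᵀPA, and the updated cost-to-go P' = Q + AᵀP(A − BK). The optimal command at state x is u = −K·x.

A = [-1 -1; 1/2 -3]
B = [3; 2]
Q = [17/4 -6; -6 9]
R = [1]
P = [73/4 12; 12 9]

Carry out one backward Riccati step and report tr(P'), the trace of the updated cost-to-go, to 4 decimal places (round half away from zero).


17.3631

BᵀP = [78.7500 54.0000]
S = R + BᵀPB = [1] + [344.2500] = [345.2500]
BᵀPA = [-51.7500 -240.7500]
K = S⁻¹·BᵀPA = [-0.1499 -0.6973]
A−BK = [-0.5503 1.0920; 0.7998 -1.6054]
AᵀP(A−BK) = [0.7431 -1.3364; -1.3364 3.3700]
P' = Q + AᵀP(A−BK) = [4.9931 -7.3364; -7.3364 12.3700]
tr(P') = 17.3631


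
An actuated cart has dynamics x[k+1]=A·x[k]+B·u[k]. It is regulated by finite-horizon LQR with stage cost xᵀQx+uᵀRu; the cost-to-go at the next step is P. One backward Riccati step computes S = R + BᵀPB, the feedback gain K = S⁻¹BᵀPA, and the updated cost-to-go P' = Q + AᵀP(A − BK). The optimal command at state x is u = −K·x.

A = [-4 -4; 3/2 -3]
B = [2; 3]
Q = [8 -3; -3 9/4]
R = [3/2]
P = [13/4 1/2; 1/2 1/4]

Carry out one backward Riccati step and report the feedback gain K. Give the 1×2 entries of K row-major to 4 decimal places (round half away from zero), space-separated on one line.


BᵀP = [8.0000 1.7500]
S = R + BᵀPB = [3/2] + [21.2500] = [22.7500]
BᵀPA = [-29.3750 -37.2500]
K = S⁻¹·BᵀPA = [-1.2912 -1.6374]
A−BK = [-1.4176 -0.7253; 5.3736 1.9121]
AᵀP(A−BK) = [8.6332 5.7775; 5.7775 5.2582]
P' = Q + AᵀP(A−BK) = [16.6332 2.7775; 2.7775 7.5082]
tr(P') = 24.1415

-1.2912 -1.6374


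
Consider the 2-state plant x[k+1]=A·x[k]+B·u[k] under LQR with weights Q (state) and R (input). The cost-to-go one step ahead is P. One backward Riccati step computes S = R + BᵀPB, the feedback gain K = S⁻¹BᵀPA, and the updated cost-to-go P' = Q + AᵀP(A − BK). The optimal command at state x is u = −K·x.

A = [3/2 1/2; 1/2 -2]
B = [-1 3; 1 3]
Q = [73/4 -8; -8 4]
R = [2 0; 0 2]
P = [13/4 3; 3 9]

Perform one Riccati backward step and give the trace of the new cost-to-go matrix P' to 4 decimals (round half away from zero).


25.1134

BᵀP = [-0.2500 6.0000; 18.7500 36.0000]
S = R + BᵀPB = [2 0; 0 2] + [6.2500 17.2500; 17.2500 164.2500] = [8.2500 17.2500; 17.2500 166.2500]
BᵀPA = [2.6250 -12.1250; 46.1250 -62.6250]
K = S⁻¹·BᵀPA = [-0.3345 -0.8710; 0.3122 -0.2863]
A−BK = [0.2291 0.4879; -0.1020 -0.2700]
AᵀP(A−BK) = [0.5426 0.6802; 0.6802 2.3208]
P' = Q + AᵀP(A−BK) = [18.7926 -7.3198; -7.3198 6.3208]
tr(P') = 25.1134


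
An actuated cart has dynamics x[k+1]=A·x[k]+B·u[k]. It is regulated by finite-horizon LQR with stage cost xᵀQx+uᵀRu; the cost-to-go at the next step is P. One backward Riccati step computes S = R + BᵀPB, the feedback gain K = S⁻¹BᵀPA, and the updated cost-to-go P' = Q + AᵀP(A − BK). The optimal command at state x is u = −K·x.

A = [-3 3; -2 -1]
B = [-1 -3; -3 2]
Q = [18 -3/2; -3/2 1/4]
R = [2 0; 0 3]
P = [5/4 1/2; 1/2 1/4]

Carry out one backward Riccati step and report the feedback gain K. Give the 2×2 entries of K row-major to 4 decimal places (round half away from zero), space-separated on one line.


0.8889 -0.5062 0.5556 -0.4691

BᵀP = [-2.7500 -1.2500; -2.7500 -1.0000]
S = R + BᵀPB = [2 0; 0 3] + [6.5000 5.7500; 5.7500 6.2500] = [8.5000 5.7500; 5.7500 9.2500]
BᵀPA = [10.7500 -7.0000; 10.2500 -7.2500]
K = S⁻¹·BᵀPA = [0.8889 -0.5062; 0.5556 -0.4691]
A−BK = [-0.4444 1.0864; -0.4444 -1.5802]
AᵀP(A−BK) = [3.0000 -2.0000; -2.0000 1.5556]
P' = Q + AᵀP(A−BK) = [21.0000 -3.5000; -3.5000 1.8056]
tr(P') = 22.8056


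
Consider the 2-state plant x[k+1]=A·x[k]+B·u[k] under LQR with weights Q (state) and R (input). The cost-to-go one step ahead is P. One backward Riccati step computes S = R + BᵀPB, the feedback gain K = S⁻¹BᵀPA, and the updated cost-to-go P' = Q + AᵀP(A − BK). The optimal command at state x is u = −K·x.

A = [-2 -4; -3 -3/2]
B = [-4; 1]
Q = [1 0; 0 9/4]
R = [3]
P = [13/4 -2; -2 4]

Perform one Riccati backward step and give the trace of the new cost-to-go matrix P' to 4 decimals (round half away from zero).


BᵀP = [-15.0000 12.0000]
S = R + BᵀPB = [3] + [72.0000] = [75.0000]
BᵀPA = [-6.0000 42.0000]
K = S⁻¹·BᵀPA = [-0.0800 0.5600]
A−BK = [-2.3200 -1.7600; -2.9200 -2.0600]
AᵀP(A−BK) = [24.5200 17.3600; 17.3600 13.4800]
P' = Q + AᵀP(A−BK) = [25.5200 17.3600; 17.3600 15.7300]
tr(P') = 41.2500

41.2500


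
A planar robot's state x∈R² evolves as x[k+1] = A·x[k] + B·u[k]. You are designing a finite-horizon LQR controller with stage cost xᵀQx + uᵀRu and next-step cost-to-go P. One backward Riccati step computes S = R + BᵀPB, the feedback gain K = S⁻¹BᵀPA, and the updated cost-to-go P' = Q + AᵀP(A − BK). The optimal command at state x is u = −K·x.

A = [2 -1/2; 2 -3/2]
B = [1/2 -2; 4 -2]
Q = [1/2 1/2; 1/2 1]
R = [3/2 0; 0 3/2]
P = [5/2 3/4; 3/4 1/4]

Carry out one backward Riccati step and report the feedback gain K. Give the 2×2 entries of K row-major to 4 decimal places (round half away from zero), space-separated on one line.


0.3994 -0.1694 -0.6760 0.2348

BᵀP = [4.2500 1.3750; -6.5000 -2.0000]
S = R + BᵀPB = [3/2 0; 0 3/2] + [7.6250 -11.2500; -11.2500 17.0000] = [9.1250 -11.2500; -11.2500 18.5000]
BᵀPA = [11.2500 -4.1875; -17.0000 6.2500]
K = S⁻¹·BᵀPA = [0.3994 -0.1694; -0.6760 0.2348]
A−BK = [0.4482 0.0544; -0.9497 -0.3528]
AᵀP(A−BK) = [1.0141 -0.3523; -0.3523 0.1355]
P' = Q + AᵀP(A−BK) = [1.5141 0.1477; 0.1477 1.1355]
tr(P') = 2.6495


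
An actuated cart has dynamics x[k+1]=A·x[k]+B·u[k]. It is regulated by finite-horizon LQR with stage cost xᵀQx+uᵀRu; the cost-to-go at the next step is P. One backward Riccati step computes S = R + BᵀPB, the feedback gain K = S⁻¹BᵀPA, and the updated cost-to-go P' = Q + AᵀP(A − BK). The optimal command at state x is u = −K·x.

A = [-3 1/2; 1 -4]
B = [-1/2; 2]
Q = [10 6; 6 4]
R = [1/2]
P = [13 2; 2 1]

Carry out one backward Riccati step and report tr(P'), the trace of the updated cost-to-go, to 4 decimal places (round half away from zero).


BᵀP = [-2.5000 1.0000]
S = R + BᵀPB = [1/2] + [3.2500] = [3.7500]
BᵀPA = [8.5000 -5.2500]
K = S⁻¹·BᵀPA = [2.2667 -1.4000]
A−BK = [-1.8667 -0.2000; -3.5333 -1.2000]
AᵀP(A−BK) = [86.7333 13.4000; 13.4000 3.9000]
P' = Q + AᵀP(A−BK) = [96.7333 19.4000; 19.4000 7.9000]
tr(P') = 104.6333

104.6333


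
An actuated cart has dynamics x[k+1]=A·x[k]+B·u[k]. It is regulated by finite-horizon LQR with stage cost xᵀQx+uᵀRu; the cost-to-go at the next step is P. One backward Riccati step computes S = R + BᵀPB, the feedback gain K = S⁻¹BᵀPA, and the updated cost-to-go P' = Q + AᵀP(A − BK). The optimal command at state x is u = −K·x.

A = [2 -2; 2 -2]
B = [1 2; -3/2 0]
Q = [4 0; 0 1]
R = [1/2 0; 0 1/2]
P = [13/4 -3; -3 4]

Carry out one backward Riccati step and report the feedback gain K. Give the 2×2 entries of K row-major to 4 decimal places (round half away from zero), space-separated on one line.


BᵀP = [7.7500 -9.0000; 6.5000 -6.0000]
S = R + BᵀPB = [1/2 0; 0 1/2] + [21.2500 15.5000; 15.5000 13.0000] = [21.7500 15.5000; 15.5000 13.5000]
BᵀPA = [-2.5000 2.5000; 1.0000 -1.0000]
K = S⁻¹·BᵀPA = [-0.9227 0.9227; 1.1335 -1.1335]
A−BK = [0.6557 -0.6557; 0.6159 -0.6159]
AᵀP(A−BK) = [1.5597 -1.5597; -1.5597 1.5597]
P' = Q + AᵀP(A−BK) = [5.5597 -1.5597; -1.5597 2.5597]
tr(P') = 8.1194

-0.9227 0.9227 1.1335 -1.1335


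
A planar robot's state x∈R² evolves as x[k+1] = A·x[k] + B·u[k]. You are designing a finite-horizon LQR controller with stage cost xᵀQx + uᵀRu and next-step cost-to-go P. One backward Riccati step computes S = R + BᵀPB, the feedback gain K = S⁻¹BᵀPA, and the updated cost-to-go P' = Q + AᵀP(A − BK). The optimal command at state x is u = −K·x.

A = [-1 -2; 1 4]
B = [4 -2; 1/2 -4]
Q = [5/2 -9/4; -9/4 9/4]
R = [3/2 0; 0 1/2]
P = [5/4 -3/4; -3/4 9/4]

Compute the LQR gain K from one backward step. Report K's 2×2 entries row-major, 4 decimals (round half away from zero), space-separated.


-0.3679 -0.9805 -0.2930 -1.1090

BᵀP = [4.6250 -1.8750; 0.5000 -7.5000]
S = R + BᵀPB = [3/2 0; 0 1/2] + [17.5625 -1.7500; -1.7500 29.0000] = [19.0625 -1.7500; -1.7500 29.5000]
BᵀPA = [-6.5000 -16.7500; -8.0000 -31.0000]
K = S⁻¹·BᵀPA = [-0.3679 -0.9805; -0.2930 -1.1090]
A−BK = [-0.1145 -0.2960; 0.0119 0.0542]
AᵀP(A−BK) = [0.2647 0.7547; 0.7547 2.1972]
P' = Q + AᵀP(A−BK) = [2.7647 -1.4953; -1.4953 4.4472]
tr(P') = 7.2119


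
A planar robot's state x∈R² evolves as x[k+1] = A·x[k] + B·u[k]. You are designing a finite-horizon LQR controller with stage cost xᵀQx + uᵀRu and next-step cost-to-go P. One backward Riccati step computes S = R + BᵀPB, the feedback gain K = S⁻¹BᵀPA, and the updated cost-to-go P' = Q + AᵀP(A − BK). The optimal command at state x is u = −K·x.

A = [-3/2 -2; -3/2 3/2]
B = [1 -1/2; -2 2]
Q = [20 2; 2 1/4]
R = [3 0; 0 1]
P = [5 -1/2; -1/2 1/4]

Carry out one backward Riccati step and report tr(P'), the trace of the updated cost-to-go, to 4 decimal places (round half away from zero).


BᵀP = [6.0000 -1.0000; -3.5000 0.7500]
S = R + BᵀPB = [3 0; 0 1] + [8.0000 -5.0000; -5.0000 3.2500] = [11.0000 -5.0000; -5.0000 4.2500]
BᵀPA = [-7.5000 -13.5000; 4.1250 8.1250]
K = S⁻¹·BᵀPA = [-0.5172 -0.7701; 0.3621 1.0057]
A−BK = [-0.8017 -0.7270; -3.2586 -2.0517]
AᵀP(A−BK) = [4.1897 4.1379; 4.1379 4.9943]
P' = Q + AᵀP(A−BK) = [24.1897 6.1379; 6.1379 5.2443]
tr(P') = 29.4339

29.4339


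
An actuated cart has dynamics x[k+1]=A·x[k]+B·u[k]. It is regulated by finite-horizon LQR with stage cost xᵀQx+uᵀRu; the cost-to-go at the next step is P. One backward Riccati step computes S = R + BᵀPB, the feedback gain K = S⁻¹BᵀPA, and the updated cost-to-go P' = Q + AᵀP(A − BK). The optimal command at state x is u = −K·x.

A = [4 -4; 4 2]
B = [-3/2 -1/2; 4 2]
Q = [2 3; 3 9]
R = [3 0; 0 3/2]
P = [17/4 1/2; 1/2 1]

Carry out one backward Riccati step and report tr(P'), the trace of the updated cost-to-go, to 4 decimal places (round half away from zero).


139.7995

BᵀP = [-4.3750 3.2500; -1.1250 1.7500]
S = R + BᵀPB = [3 0; 0 3/2] + [19.5625 8.6875; 8.6875 4.0625] = [22.5625 8.6875; 8.6875 5.5625]
BᵀPA = [-4.5000 24.0000; 2.5000 8.0000]
K = S⁻¹·BᵀPA = [-0.9344 1.2792; 1.9088 -0.5597]
A−BK = [3.5528 -2.3610; 3.9200 -1.9975]
AᵀP(A−BK) = [91.0231 -56.8445; -56.8445 37.7764]
P' = Q + AᵀP(A−BK) = [93.0231 -53.8445; -53.8445 46.7764]
tr(P') = 139.7995


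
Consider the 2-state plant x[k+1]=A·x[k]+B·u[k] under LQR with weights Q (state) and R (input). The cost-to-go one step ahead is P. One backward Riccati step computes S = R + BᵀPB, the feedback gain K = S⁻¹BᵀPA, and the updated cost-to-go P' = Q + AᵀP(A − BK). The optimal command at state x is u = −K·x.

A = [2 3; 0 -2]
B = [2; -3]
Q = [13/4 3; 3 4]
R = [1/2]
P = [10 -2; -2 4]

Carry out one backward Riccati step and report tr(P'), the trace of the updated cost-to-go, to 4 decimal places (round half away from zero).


29.9465

BᵀP = [26.0000 -16.0000]
S = R + BᵀPB = [1/2] + [100.0000] = [100.5000]
BᵀPA = [52.0000 110.0000]
K = S⁻¹·BᵀPA = [0.5174 1.0945]
A−BK = [0.9652 0.8109; 1.5522 1.2836]
AᵀP(A−BK) = [13.0945 11.0846; 11.0846 9.6020]
P' = Q + AᵀP(A−BK) = [16.3445 14.0846; 14.0846 13.6020]
tr(P') = 29.9465


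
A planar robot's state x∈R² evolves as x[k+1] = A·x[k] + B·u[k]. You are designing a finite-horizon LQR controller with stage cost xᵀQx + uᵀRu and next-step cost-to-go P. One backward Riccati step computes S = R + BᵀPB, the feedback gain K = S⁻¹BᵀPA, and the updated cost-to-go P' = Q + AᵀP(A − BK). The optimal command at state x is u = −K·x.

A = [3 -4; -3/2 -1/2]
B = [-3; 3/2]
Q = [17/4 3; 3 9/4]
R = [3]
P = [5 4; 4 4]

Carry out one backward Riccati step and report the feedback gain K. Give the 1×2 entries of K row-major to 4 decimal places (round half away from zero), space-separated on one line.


BᵀP = [-9.0000 -6.0000]
S = R + BᵀPB = [3] + [18.0000] = [21.0000]
BᵀPA = [-18.0000 39.0000]
K = S⁻¹·BᵀPA = [-0.8571 1.8571]
A−BK = [0.4286 1.5714; -0.2143 -3.2857]
AᵀP(A−BK) = [2.5714 -5.5714; -5.5714 24.5714]
P' = Q + AᵀP(A−BK) = [6.8214 -2.5714; -2.5714 26.8214]
tr(P') = 33.6429

-0.8571 1.8571


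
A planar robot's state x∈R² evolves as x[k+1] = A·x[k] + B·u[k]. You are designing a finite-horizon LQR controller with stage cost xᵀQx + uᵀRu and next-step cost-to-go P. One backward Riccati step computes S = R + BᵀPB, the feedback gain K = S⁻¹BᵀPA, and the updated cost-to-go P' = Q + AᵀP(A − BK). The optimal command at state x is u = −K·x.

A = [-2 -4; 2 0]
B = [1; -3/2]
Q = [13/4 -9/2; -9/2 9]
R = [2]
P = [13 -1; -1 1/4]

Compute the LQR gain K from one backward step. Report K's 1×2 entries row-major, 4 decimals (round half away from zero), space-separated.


BᵀP = [14.5000 -1.3750]
S = R + BᵀPB = [2] + [16.5625] = [18.5625]
BᵀPA = [-31.7500 -58.0000]
K = S⁻¹·BᵀPA = [-1.7104 -3.1246]
A−BK = [-0.2896 -0.8754; -0.5657 -4.6869]
AᵀP(A−BK) = [6.6936 12.7946; 12.7946 26.7744]
P' = Q + AᵀP(A−BK) = [9.9436 8.2946; 8.2946 35.7744]
tr(P') = 45.7180

-1.7104 -3.1246


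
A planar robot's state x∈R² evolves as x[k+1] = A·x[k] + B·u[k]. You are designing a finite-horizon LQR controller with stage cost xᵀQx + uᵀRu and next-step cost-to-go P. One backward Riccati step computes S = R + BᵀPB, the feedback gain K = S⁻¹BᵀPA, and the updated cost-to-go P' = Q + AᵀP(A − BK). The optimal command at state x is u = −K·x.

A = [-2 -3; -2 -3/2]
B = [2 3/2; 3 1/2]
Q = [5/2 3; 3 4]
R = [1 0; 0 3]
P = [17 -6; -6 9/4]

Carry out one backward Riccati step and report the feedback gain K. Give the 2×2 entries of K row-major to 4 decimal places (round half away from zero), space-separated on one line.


BᵀP = [16.0000 -5.2500; 22.5000 -7.8750]
S = R + BᵀPB = [1 0; 0 3] + [16.2500 21.3750; 21.3750 29.8125] = [17.2500 21.3750; 21.3750 32.8125]
BᵀPA = [-21.5000 -40.1250; -29.2500 -55.6875]
K = S⁻¹·BᵀPA = [-0.7354 -1.1572; -0.4124 -0.9433]
A−BK = [0.0893 0.7294; 0.4124 2.4433]
AᵀP(A−BK) = [1.1271 2.2784; 2.2784 5.0992]
P' = Q + AᵀP(A−BK) = [3.6271 5.2784; 5.2784 9.0992]
tr(P') = 12.7264

-0.7354 -1.1572 -0.4124 -0.9433


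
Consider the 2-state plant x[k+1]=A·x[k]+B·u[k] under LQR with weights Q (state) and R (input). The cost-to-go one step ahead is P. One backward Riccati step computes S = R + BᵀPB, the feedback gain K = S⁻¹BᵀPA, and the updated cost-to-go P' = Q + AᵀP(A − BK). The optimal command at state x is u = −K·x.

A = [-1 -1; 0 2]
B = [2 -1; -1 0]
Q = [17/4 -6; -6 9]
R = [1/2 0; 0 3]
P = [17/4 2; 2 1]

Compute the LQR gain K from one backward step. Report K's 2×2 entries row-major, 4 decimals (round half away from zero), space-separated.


BᵀP = [6.5000 3.0000; -4.2500 -2.0000]
S = R + BᵀPB = [1/2 0; 0 3] + [10.0000 -6.5000; -6.5000 4.2500] = [10.5000 -6.5000; -6.5000 7.2500]
BᵀPA = [-6.5000 -0.5000; 4.2500 0.2500]
K = S⁻¹·BᵀPA = [-0.5756 -0.0590; 0.0701 -0.0185]
A−BK = [0.2214 -0.9004; -0.5756 1.9410]
AᵀP(A−BK) = [0.2103 -0.0554; -0.0554 0.2251]
P' = Q + AᵀP(A−BK) = [4.4603 -6.0554; -6.0554 9.2251]
tr(P') = 13.6854

-0.5756 -0.0590 0.0701 -0.0185


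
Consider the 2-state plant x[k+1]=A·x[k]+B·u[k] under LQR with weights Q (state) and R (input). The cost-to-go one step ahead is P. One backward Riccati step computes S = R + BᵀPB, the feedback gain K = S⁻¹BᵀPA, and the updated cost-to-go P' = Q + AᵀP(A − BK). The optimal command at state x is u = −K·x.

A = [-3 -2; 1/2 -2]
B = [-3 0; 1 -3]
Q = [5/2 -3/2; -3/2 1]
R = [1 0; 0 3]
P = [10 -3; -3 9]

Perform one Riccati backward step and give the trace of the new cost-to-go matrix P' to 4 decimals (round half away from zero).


7.2215

BᵀP = [-33.0000 18.0000; 9.0000 -27.0000]
S = R + BᵀPB = [1 0; 0 3] + [117.0000 -54.0000; -54.0000 81.0000] = [118.0000 -54.0000; -54.0000 84.0000]
BᵀPA = [108.0000 30.0000; -40.5000 36.0000]
K = S⁻¹·BᵀPA = [0.9841 0.6381; 0.1505 0.8388]
A−BK = [-0.0476 -0.0858; -0.0326 -0.1218]
AᵀP(A−BK) = [1.0594 1.0575; 1.0575 2.6621]
P' = Q + AᵀP(A−BK) = [3.5594 -0.4425; -0.4425 3.6621]
tr(P') = 7.2215


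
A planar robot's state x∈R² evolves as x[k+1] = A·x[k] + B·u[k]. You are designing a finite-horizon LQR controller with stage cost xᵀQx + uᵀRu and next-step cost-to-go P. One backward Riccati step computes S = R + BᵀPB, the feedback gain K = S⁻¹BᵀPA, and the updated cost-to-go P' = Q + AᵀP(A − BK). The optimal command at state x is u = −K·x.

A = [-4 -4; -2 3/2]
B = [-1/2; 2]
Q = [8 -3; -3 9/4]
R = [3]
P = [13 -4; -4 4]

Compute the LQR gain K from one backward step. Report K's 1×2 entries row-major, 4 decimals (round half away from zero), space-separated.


BᵀP = [-14.5000 10.0000]
S = R + BᵀPB = [3] + [27.2500] = [30.2500]
BᵀPA = [38.0000 73.0000]
K = S⁻¹·BᵀPA = [1.2562 2.4132]
A−BK = [-3.3719 -2.7934; -4.5124 -3.3264]
AᵀP(A−BK) = [112.2645 96.2975; 96.2975 88.8347]
P' = Q + AᵀP(A−BK) = [120.2645 93.2975; 93.2975 91.0847]
tr(P') = 211.3492

1.2562 2.4132


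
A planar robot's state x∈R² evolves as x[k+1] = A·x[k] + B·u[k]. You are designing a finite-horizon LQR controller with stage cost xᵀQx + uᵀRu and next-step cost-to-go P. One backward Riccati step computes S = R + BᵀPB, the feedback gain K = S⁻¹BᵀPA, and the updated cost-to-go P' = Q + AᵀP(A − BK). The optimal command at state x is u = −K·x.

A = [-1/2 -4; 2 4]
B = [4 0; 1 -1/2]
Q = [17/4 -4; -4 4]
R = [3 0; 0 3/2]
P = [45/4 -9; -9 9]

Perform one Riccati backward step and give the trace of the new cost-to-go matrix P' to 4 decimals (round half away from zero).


BᵀP = [36.0000 -27.0000; 4.5000 -4.5000]
S = R + BᵀPB = [3 0; 0 3/2] + [117.0000 13.5000; 13.5000 2.2500] = [120.0000 13.5000; 13.5000 3.7500]
BᵀPA = [-72.0000 -252.0000; -11.2500 -36.0000]
K = S⁻¹·BᵀPA = [-0.4412 -1.7143; -1.4118 -3.4286]
A−BK = [1.2647 2.8571; 1.7353 4.0000]
AᵀP(A−BK) = [9.1654 22.5000; 22.5000 56.5714]
P' = Q + AᵀP(A−BK) = [13.4154 18.5000; 18.5000 60.5714]
tr(P') = 73.9869

73.9869


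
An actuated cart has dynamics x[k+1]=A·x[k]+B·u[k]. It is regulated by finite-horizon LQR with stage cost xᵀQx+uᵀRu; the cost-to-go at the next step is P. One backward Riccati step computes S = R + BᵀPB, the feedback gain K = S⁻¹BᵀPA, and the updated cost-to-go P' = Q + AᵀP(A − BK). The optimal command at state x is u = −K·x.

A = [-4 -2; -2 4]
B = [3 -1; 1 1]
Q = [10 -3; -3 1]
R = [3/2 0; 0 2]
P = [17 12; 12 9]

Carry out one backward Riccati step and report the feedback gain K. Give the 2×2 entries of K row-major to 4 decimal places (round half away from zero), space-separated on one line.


BᵀP = [63.0000 45.0000; -5.0000 -3.0000]
S = R + BᵀPB = [3/2 0; 0 2] + [234.0000 -18.0000; -18.0000 2.0000] = [235.5000 -18.0000; -18.0000 4.0000]
BᵀPA = [-342.0000 54.0000; 26.0000 -2.0000]
K = S⁻¹·BᵀPA = [-1.4563 0.2913; -0.0534 0.8107]
A−BK = [0.3155 -2.0631; -0.4903 2.8981]
AᵀP(A−BK) = [3.3301 -1.4660; -1.4660 5.8932]
P' = Q + AᵀP(A−BK) = [13.3301 -4.4660; -4.4660 6.8932]
tr(P') = 20.2233

-1.4563 0.2913 -0.0534 0.8107


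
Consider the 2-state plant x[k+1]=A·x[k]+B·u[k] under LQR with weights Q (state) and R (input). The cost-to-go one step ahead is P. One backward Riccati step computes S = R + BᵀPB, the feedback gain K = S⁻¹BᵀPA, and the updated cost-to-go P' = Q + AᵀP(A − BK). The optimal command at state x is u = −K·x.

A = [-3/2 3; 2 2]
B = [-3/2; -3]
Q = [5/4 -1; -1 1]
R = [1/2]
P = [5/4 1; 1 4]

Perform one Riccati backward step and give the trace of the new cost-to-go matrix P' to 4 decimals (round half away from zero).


10.4266

BᵀP = [-4.8750 -13.5000]
S = R + BᵀPB = [1/2] + [47.8125] = [48.3125]
BᵀPA = [-19.6875 -41.6250]
K = S⁻¹·BᵀPA = [-0.4075 -0.8616]
A−BK = [-2.1113 1.7076; 0.7775 -0.5847]
AᵀP(A−BK) = [4.7898 -3.5873; -3.5873 3.3868]
P' = Q + AᵀP(A−BK) = [6.0398 -4.5873; -4.5873 4.3868]
tr(P') = 10.4266


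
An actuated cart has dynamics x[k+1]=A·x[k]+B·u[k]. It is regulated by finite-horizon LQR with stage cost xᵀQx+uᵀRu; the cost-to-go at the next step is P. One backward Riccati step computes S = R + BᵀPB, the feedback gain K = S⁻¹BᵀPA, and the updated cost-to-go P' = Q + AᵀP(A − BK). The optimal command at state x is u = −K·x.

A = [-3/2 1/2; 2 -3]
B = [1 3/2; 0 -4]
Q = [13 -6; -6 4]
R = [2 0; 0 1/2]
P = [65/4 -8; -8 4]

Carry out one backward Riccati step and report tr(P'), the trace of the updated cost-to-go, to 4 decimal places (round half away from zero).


BᵀP = [16.2500 -8.0000; 56.3750 -28.0000]
S = R + BᵀPB = [2 0; 0 1/2] + [16.2500 56.3750; 56.3750 196.5625] = [18.2500 56.3750; 56.3750 197.0625]
BᵀPA = [-40.3750 32.1250; -140.5625 112.1875]
K = S⁻¹·BᵀPA = [-0.0770 0.0145; -0.6913 0.5652]
A−BK = [-0.3861 -0.3622; -0.7651 -0.7394]
AᵀP(A−BK) = [0.2883 -0.1630; -0.1630 0.1938]
P' = Q + AᵀP(A−BK) = [13.2883 -6.1630; -6.1630 4.1938]
tr(P') = 17.4821

17.4821


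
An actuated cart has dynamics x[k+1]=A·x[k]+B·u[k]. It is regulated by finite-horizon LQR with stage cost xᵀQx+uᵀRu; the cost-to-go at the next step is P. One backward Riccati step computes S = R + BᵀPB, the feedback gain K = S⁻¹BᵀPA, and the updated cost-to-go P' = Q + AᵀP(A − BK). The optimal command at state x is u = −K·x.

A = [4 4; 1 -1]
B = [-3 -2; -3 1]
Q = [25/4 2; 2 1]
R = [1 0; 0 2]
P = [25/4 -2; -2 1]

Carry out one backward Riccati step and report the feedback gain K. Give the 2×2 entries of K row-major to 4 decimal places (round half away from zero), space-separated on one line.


-0.7859 -0.5366 -0.8500 -1.3252

BᵀP = [-12.7500 3.0000; -14.5000 5.0000]
S = R + BᵀPB = [1 0; 0 2] + [29.2500 28.5000; 28.5000 34.0000] = [30.2500 28.5000; 28.5000 36.0000]
BᵀPA = [-48.0000 -54.0000; -53.0000 -63.0000]
K = S⁻¹·BᵀPA = [-0.7859 -0.5366; -0.8500 -1.3252]
A−BK = [-0.0578 -0.2602; -0.5077 -1.2846]
AᵀP(A−BK) = [2.2240 3.0081; 3.0081 4.5366]
P' = Q + AᵀP(A−BK) = [8.4740 5.0081; 5.0081 5.5366]
tr(P') = 14.0106


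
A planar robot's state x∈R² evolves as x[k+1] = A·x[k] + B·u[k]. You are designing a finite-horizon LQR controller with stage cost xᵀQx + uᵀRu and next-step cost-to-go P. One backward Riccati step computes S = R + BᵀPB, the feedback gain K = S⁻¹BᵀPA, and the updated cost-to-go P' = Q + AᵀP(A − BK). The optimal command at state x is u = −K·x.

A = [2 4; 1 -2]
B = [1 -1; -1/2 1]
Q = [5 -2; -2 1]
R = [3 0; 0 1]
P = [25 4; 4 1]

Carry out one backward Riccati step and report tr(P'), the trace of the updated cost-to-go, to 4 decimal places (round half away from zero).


BᵀP = [23.0000 3.5000; -21.0000 -3.0000]
S = R + BᵀPB = [3 0; 0 1] + [21.2500 -19.5000; -19.5000 18.0000] = [24.2500 -19.5000; -19.5000 19.0000]
BᵀPA = [49.5000 85.0000; -45.0000 -78.0000]
K = S⁻¹·BᵀPA = [0.7826 1.1677; -1.5652 -2.9068]
A−BK = [-0.3478 -0.0745; 2.9565 1.4907]
AᵀP(A−BK) = [7.8261 9.3913; 9.3913 14.0124]
P' = Q + AᵀP(A−BK) = [12.8261 7.3913; 7.3913 15.0124]
tr(P') = 27.8385

27.8385


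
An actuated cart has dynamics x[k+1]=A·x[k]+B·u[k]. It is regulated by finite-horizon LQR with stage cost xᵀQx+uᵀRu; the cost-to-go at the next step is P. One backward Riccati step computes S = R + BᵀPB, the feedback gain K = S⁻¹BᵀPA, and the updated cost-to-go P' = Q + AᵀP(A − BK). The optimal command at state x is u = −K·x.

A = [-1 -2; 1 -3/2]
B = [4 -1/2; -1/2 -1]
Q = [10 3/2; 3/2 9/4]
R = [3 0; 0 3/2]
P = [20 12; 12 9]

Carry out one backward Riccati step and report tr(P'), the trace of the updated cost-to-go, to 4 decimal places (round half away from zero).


16.1979

BᵀP = [74.0000 43.5000; -22.0000 -15.0000]
S = R + BᵀPB = [3 0; 0 3/2] + [274.2500 -80.5000; -80.5000 26.0000] = [277.2500 -80.5000; -80.5000 27.5000]
BᵀPA = [-30.5000 -213.2500; 7.0000 66.5000]
K = S⁻¹·BᵀPA = [-0.2406 -0.4467; -0.4497 1.1105]
A−BK = [-0.2625 0.3422; 0.4300 -0.6129]
AᵀP(A−BK) = [0.8102 -0.8987; -0.8987 3.1377]
P' = Q + AᵀP(A−BK) = [10.8102 0.6013; 0.6013 5.3877]
tr(P') = 16.1979


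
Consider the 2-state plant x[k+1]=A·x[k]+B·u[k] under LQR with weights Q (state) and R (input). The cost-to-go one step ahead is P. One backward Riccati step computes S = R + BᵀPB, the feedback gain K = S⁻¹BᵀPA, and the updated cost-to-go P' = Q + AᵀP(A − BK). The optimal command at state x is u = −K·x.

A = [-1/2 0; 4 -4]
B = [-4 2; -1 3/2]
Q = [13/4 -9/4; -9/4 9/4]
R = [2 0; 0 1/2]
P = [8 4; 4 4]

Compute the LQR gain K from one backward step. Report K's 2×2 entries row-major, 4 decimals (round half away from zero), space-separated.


1.1279 -1.0064 2.4435 -2.4222

BᵀP = [-36.0000 -20.0000; 22.0000 14.0000]
S = R + BᵀPB = [2 0; 0 1/2] + [164.0000 -102.0000; -102.0000 65.0000] = [166.0000 -102.0000; -102.0000 65.5000]
BᵀPA = [-62.0000 80.0000; 45.0000 -56.0000]
K = S⁻¹·BᵀPA = [1.1279 -1.0064; 2.4435 -2.4222]
A−BK = [-0.8753 0.8188; 1.4627 -1.3731]
AᵀP(A−BK) = [9.9744 -9.3987; -9.3987 8.8699]
P' = Q + AᵀP(A−BK) = [13.2244 -11.6487; -11.6487 11.1199]
tr(P') = 24.3443


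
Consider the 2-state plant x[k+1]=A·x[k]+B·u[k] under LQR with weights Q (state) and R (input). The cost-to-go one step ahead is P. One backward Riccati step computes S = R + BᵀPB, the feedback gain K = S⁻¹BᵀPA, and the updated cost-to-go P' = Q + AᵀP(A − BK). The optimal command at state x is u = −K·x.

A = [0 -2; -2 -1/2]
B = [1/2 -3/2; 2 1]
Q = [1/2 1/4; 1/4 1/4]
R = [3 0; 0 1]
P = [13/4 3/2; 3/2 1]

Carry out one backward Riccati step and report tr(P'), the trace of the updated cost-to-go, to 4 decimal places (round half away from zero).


4.3877

BᵀP = [4.6250 2.7500; -3.3750 -1.2500]
S = R + BᵀPB = [3 0; 0 1] + [7.8125 -4.1875; -4.1875 3.8125] = [10.8125 -4.1875; -4.1875 4.8125]
BᵀPA = [-5.5000 -10.6250; 2.5000 7.3750]
K = S⁻¹·BᵀPA = [-0.4638 -0.5870; 0.1159 1.0217]
A−BK = [0.4058 -0.1739; -1.1884 -0.3478]
AᵀP(A−BK) = [1.1594 1.2174; 1.2174 2.4783]
P' = Q + AᵀP(A−BK) = [1.6594 1.4674; 1.4674 2.7283]
tr(P') = 4.3877


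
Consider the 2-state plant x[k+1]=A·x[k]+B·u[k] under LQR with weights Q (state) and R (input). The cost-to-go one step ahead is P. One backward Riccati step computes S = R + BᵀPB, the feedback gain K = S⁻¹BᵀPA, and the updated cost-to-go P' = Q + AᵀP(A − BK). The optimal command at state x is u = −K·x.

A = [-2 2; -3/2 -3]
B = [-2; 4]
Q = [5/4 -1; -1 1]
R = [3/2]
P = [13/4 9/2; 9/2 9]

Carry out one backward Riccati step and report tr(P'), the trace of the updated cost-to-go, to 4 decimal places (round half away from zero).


BᵀP = [11.5000 27.0000]
S = R + BᵀPB = [3/2] + [85.0000] = [86.5000]
BᵀPA = [-63.5000 -58.0000]
K = S⁻¹·BᵀPA = [-0.7341 -0.6705]
A−BK = [-3.4682 0.6590; 1.4364 -0.3179]
AᵀP(A−BK) = [13.6344 -1.5780; -1.5780 1.1098]
P' = Q + AᵀP(A−BK) = [14.8844 -2.5780; -2.5780 2.1098]
tr(P') = 16.9942

16.9942


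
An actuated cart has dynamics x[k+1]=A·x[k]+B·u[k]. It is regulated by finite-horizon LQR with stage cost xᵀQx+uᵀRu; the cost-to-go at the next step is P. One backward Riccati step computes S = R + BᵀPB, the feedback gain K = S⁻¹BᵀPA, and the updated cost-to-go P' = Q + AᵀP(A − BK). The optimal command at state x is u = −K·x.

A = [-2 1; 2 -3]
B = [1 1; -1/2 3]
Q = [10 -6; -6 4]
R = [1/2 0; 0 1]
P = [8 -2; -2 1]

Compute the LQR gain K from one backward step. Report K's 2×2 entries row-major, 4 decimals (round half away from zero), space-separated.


-2.1687 1.6145 0.2088 -0.5703

BᵀP = [9.0000 -2.5000; 2.0000 1.0000]
S = R + BᵀPB = [1/2 0; 0 1] + [10.2500 1.5000; 1.5000 5.0000] = [10.7500 1.5000; 1.5000 6.0000]
BᵀPA = [-23.0000 16.5000; -2.0000 -1.0000]
K = S⁻¹·BᵀPA = [-2.1687 1.6145; 0.2088 -0.5703]
A−BK = [-0.0402 -0.0442; 0.2892 -0.4819]
AᵀP(A−BK) = [2.5382 -2.0080; -2.0080 1.7912]
P' = Q + AᵀP(A−BK) = [12.5382 -8.0080; -8.0080 5.7912]
tr(P') = 18.3293
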